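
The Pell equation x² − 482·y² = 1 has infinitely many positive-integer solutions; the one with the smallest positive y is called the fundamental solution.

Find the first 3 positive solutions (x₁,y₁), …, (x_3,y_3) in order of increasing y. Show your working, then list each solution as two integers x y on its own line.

d=482: √d = [21; 1,20,1,42] (ℓ=4, even), read p_3/q_3
step 0: (21, 1)  from 21·(1,0) + (0,1)
…
step 2: (461, 21)  from 20·(22,1) + (21,1)
step 3: (483, 22)  from 1·(461,21) + (22,1)
→ (483, 22).  Check: 483²=233289, 482·22²=233288, difference 1.
k=2:  x_2 = 483·483+482·22·22 = 466577,  y_2 = 483·22+22·483 = 21252
k=3:  x_3 = 483·466577+482·22·21252 = 450712899,  y_3 = 483·21252+22·466577 = 20529410

483 22
466577 21252
450712899 20529410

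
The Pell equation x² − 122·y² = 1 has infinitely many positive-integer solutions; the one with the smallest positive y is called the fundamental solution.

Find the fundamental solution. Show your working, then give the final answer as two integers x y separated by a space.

√122 = [11; 22, …], period ℓ=1 (odd) → k=1
step 0: (11, 1)  from 11·(1,0) + (0,1)
step 1: (243, 22)  from 22·(11,1) + (1,0)
fundamental: x₁=243, y₁=22  (since 59049 − 122·484 = 1)

243 22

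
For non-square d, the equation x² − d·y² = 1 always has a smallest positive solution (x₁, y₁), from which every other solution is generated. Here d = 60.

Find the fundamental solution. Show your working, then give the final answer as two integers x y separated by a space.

d=60: √d = [7; 1,2,1,14] (ℓ=4, even), read p_3/q_3
k=0  a_k=7  p_k/q_k = 7/1
k=1  a_k=1  p_k/q_k = 8/1
k=2  a_k=2  p_k/q_k = 23/3
k=3  a_k=1  p_k/q_k = 31/4
fundamental: x₁=31, y₁=4  (since 961 − 60·16 = 1)

31 4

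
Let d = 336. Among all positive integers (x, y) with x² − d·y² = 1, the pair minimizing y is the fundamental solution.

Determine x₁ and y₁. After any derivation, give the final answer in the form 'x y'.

55 3

[18; 3,36] for √336; ℓ=2 ⇒ convergent index 1
step 0: (18, 1)  from 18·(1,0) + (0,1)
step 1: (55, 3)  from 3·(18,1) + (1,0)
fundamental: x₁=55, y₁=3  (since 3025 − 336·9 = 1)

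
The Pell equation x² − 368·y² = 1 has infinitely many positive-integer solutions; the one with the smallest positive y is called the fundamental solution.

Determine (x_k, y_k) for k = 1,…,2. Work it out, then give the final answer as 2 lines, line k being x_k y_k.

d=368: √d = [19; 5,2,5,38] (ℓ=4, even), read p_3/q_3
k=0  a_k=19  p_k/q_k = 19/1
…
k=2  a_k=2  p_k/q_k = 211/11
k=3  a_k=5  p_k/q_k = 1151/60
→ (1151, 60).  Check: 1151²=1324801, 368·60²=1324800, difference 1.
(1151+60√368)^2 = 2649601 + 138120√368

1151 60
2649601 138120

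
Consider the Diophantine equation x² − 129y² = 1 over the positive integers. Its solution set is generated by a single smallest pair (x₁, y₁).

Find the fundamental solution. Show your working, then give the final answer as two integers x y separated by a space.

16855 1484

√129 = [11; 2,1,3,1,6,1,3,1,2,22, …], period ℓ=10 (even) → k=9
k=0  a_k=11  p_k/q_k = 11/1
k=1  a_k=2  p_k/q_k = 23/2
…
k=4  a_k=1  p_k/q_k = 159/14
k=5  a_k=6  p_k/q_k = 1079/95
k=6  a_k=1  p_k/q_k = 1238/109
k=7  a_k=3  p_k/q_k = 4793/422
k=8  a_k=1  p_k/q_k = 6031/531
k=9  a_k=2  p_k/q_k = 16855/1484
fundamental: x₁=16855, y₁=1484  (since 284091025 − 129·2202256 = 1)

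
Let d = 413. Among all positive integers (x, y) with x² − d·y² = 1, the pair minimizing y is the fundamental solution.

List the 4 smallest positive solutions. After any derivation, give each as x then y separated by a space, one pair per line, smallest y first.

113399 5580
25718666401 1265532840
5832942102300599 287020317040740
1322899602891852585601 65095633862940217680

√413 → a₀=20, period (3,9,1,4,1,9,3,40); ℓ=8 even so k=7
k=0  a_k=20  p_k/q_k = 20/1
k=1  a_k=3  p_k/q_k = 61/3
…
k=3  a_k=1  p_k/q_k = 630/31
…
k=5  a_k=1  p_k/q_k = 3719/183
k=6  a_k=9  p_k/q_k = 36560/1799
k=7  a_k=3  p_k/q_k = 113399/5580
(x₁, y₁) = (113399, 5580);  113399² − 413·5580² = 1 ✓
k=2:  x_2 = 113399·113399+413·5580·5580 = 25718666401,  y_2 = 113399·5580+5580·113399 = 1265532840
k=3:  x_3 = 113399·25718666401+413·5580·1265532840 = 5832942102300599,  y_3 = 113399·1265532840+5580·25718666401 = 287020317040740
k=4:  x_4 = 113399·5832942102300599+413·5580·287020317040740 = 1322899602891852585601,  y_4 = 113399·287020317040740+5580·5832942102300599 = 65095633862940217680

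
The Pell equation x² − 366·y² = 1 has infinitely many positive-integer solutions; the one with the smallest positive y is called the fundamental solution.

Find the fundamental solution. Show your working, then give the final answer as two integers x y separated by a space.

√366 = [19; 7,1,1,1,2,12,2,1,1,1,7,38, …], period ℓ=12 (even) → k=11
i=0: a=19 ⇒ p=19, q=1
…
i=6: a=12 ⇒ p=14444, q=755
…
i=9: a=1 ⇒ p=74554, q=3897
i=10: a=1 ⇒ p=119053, q=6223
i=11: a=7 ⇒ p=907925, q=47458
(x₁, y₁) = (907925, 47458);  907925² − 366·47458² = 1 ✓

907925 47458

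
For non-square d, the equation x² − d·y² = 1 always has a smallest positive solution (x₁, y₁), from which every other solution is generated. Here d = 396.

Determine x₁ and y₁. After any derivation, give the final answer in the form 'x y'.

199 10

√396 → a₀=19, period (1,8,1,38); ℓ=4 even so k=3
k=0  a_k=19  p_k/q_k = 19/1
k=1  a_k=1  p_k/q_k = 20/1
k=2  a_k=8  p_k/q_k = 179/9
k=3  a_k=1  p_k/q_k = 199/10
(x₁, y₁) = (199, 10);  199² − 396·10² = 1 ✓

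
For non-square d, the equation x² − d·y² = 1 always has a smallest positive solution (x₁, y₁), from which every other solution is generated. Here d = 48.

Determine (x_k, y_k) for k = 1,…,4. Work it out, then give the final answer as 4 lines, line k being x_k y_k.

√48 → a₀=6, period (1,12); ℓ=2 even so k=1
k=0  a_k=6  p_k/q_k = 6/1
k=1  a_k=1  p_k/q_k = 7/1
→ (7, 1).  Check: 7²=49, 48·1²=48, difference 1.
(7+1√48)^2 = 97 + 14√48
(7+1√48)^3 = 1351 + 195√48
(7+1√48)^4 = 18817 + 2716√48

7 1
97 14
1351 195
18817 2716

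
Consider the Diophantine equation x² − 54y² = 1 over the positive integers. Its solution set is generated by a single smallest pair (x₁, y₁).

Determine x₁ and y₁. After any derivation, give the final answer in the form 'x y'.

d=54: √d = [7; 2,1,6,1,2,14] (ℓ=6, even), read p_5/q_5
a_0=7:  p_0=7·1+0=7,  q_0=7·0+1=1
a_1=2:  p_1=2·7+1=15,  q_1=2·1+0=2
a_2=1:  p_2=1·15+7=22,  q_2=1·2+1=3
a_3=6:  p_3=6·22+15=147,  q_3=6·3+2=20
a_4=1:  p_4=1·147+22=169,  q_4=1·20+3=23
a_5=2:  p_5=2·169+147=485,  q_5=2·23+20=66
(x₁, y₁) = (485, 66);  485² − 54·66² = 1 ✓

485 66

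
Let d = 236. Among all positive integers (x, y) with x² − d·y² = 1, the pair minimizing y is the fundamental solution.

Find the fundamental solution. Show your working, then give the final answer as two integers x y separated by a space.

561799 36570

√236 = [15; 2,1,3,5,1,6,1,5,3,1,2,30, …], period ℓ=12 (even) → k=11
step 0: (15, 1)  from 15·(1,0) + (0,1)
step 1: (31, 2)  from 2·(15,1) + (1,0)
…
step 3: (169, 11)  from 3·(46,3) + (31,2)
step 4: (891, 58)  from 5·(169,11) + (46,3)
…
step 6: (7251, 472)  from 6·(1060,69) + (891,58)
step 7: (8311, 541)  from 1·(7251,472) + (1060,69)
…
step 10: (203535, 13249)  from 1·(154729,10072) + (48806,3177)
step 11: (561799, 36570)  from 2·(203535,13249) + (154729,10072)
fundamental: x₁=561799, y₁=36570  (since 315618116401 − 236·1337364900 = 1)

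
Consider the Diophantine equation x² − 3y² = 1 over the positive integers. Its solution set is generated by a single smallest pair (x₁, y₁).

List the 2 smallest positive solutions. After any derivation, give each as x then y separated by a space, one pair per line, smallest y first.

2 1
7 4

d=3: √d = [1; 1,2] (ℓ=2, even), read p_1/q_1
step 0: (1, 1)  from 1·(1,0) + (0,1)
step 1: (2, 1)  from 1·(1,1) + (1,0)
fundamental: x₁=2, y₁=1  (since 4 − 3·1 = 1)
n=2: (2,1)∘(2,1) = (2·2+3·1·1, 2·1+1·2) = (7,4)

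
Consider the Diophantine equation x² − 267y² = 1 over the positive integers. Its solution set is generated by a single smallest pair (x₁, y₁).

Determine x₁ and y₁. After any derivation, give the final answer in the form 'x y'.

d=267: √d = [16; 2,1,15,1,2,32] (ℓ=6, even), read p_5/q_5
i=0: a=16 ⇒ p=16, q=1
i=1: a=2 ⇒ p=33, q=2
…
i=3: a=15 ⇒ p=768, q=47
i=4: a=1 ⇒ p=817, q=50
i=5: a=2 ⇒ p=2402, q=147
(x₁, y₁) = (2402, 147);  2402² − 267·147² = 1 ✓

2402 147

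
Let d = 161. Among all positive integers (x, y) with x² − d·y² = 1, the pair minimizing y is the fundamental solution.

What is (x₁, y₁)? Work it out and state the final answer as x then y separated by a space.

√161 → a₀=12, period (1,2,4,1,2,1,4,2,1,24); ℓ=10 even so k=9
step 0: (12, 1)  from 12·(1,0) + (0,1)
…
step 4: (203, 16)  from 1·(165,13) + (38,3)
step 5: (571, 45)  from 2·(203,16) + (165,13)
…
step 7: (3667, 289)  from 4·(774,61) + (571,45)
step 8: (8108, 639)  from 2·(3667,289) + (774,61)
step 9: (11775, 928)  from 1·(8108,639) + (3667,289)
fundamental: x₁=11775, y₁=928  (since 138650625 − 161·861184 = 1)

11775 928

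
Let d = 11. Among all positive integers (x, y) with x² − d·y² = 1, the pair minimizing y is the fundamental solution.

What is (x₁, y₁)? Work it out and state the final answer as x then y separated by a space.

10 3

√11 → a₀=3, period (3,6); ℓ=2 even so k=1
a_0=3:  p_0=3·1+0=3,  q_0=3·0+1=1
a_1=3:  p_1=3·3+1=10,  q_1=3·1+0=3
→ (10, 3).  Check: 10²=100, 11·3²=99, difference 1.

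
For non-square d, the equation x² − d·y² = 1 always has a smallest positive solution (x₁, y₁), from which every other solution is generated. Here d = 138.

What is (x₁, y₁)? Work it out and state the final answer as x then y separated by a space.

[11; 1,2,1,22] for √138; ℓ=4 ⇒ convergent index 3
a_0=11:  p_0=11·1+0=11,  q_0=11·0+1=1
…
a_2=2:  p_2=2·12+11=35,  q_2=2·1+1=3
a_3=1:  p_3=1·35+12=47,  q_3=1·3+1=4
→ (47, 4).  Check: 47²=2209, 138·4²=2208, difference 1.

47 4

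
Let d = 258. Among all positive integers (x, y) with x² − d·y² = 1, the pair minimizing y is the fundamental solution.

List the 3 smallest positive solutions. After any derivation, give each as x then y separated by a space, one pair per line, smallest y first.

[16; 16,32] for √258; ℓ=2 ⇒ convergent index 1
step 0: (16, 1)  from 16·(1,0) + (0,1)
step 1: (257, 16)  from 16·(16,1) + (1,0)
→ (257, 16).  Check: 257²=66049, 258·16²=66048, difference 1.
(x_2, y_2) = (257·257 + 258·16·16, 257·16 + 16·257) = (132097, 8224)
(x_3, y_3) = (257·132097 + 258·16·8224, 257·8224 + 16·132097) = (67897601, 4227120)

257 16
132097 8224
67897601 4227120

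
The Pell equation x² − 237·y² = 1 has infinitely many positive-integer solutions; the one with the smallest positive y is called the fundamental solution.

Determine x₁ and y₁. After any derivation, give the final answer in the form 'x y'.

[15; 2,1,1,7,10,7,1,1,2,30] for √237; ℓ=10 ⇒ convergent index 9
k=0  a_k=15  p_k/q_k = 15/1
k=1  a_k=2  p_k/q_k = 31/2
k=2  a_k=1  p_k/q_k = 46/3
…
k=4  a_k=7  p_k/q_k = 585/38
k=5  a_k=10  p_k/q_k = 5927/385
…
k=8  a_k=1  p_k/q_k = 90075/5851
k=9  a_k=2  p_k/q_k = 228151/14820
(x₁, y₁) = (228151, 14820);  228151² − 237·14820² = 1 ✓

228151 14820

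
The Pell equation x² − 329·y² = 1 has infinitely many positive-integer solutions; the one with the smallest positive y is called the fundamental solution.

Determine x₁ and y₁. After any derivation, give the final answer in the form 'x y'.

2376415 131016

√329 = [18; 7,4,2,1,1,4,1,1,2,4,7,36, …], period ℓ=12 (even) → k=11
k=0  a_k=18  p_k/q_k = 18/1
k=1  a_k=7  p_k/q_k = 127/7
…
k=4  a_k=1  p_k/q_k = 1705/94
k=5  a_k=1  p_k/q_k = 2884/159
…
k=10  a_k=4  p_k/q_k = 328794/18127
k=11  a_k=7  p_k/q_k = 2376415/131016
fundamental: x₁=2376415, y₁=131016  (since 5647348252225 − 329·17165192256 = 1)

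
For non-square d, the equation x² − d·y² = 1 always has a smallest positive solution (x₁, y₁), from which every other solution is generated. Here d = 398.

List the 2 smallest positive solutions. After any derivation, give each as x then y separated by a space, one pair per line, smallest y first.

399 20
318401 15960

d=398: √d = [19; 1,18,1,38] (ℓ=4, even), read p_3/q_3
k=0  a_k=19  p_k/q_k = 19/1
…
k=2  a_k=18  p_k/q_k = 379/19
k=3  a_k=1  p_k/q_k = 399/20
fundamental: x₁=399, y₁=20  (since 159201 − 398·400 = 1)
k=2:  x_2 = 399·399+398·20·20 = 318401,  y_2 = 399·20+20·399 = 15960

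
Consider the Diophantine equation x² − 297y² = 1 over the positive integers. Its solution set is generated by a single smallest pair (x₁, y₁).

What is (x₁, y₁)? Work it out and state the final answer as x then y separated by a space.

48599 2820

[17; 4,3,1,1,2,1,1,3,4,34] for √297; ℓ=10 ⇒ convergent index 9
i=0: a=17 ⇒ p=17, q=1
…
i=2: a=3 ⇒ p=224, q=13
i=3: a=1 ⇒ p=293, q=17
i=4: a=1 ⇒ p=517, q=30
i=5: a=2 ⇒ p=1327, q=77
…
i=8: a=3 ⇒ p=11357, q=659
i=9: a=4 ⇒ p=48599, q=2820
(x₁, y₁) = (48599, 2820);  48599² − 297·2820² = 1 ✓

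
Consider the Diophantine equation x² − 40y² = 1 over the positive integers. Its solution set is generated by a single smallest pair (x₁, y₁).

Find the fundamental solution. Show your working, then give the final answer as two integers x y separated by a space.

√40 = [6; 3,12, …], period ℓ=2 (even) → k=1
i=0: a=6 ⇒ p=6, q=1
i=1: a=3 ⇒ p=19, q=3
→ (19, 3).  Check: 19²=361, 40·3²=360, difference 1.

19 3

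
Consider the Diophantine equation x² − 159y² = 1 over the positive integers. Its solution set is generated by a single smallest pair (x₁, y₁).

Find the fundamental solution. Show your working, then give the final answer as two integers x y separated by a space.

1324 105

√159 = [12; 1,1,1,1,3,1,1,1,1,24, …], period ℓ=10 (even) → k=9
step 0: (12, 1)  from 12·(1,0) + (0,1)
step 1: (13, 1)  from 1·(12,1) + (1,0)
step 2: (25, 2)  from 1·(13,1) + (12,1)
…
step 5: (227, 18)  from 3·(63,5) + (38,3)
step 6: (290, 23)  from 1·(227,18) + (63,5)
…
step 8: (807, 64)  from 1·(517,41) + (290,23)
step 9: (1324, 105)  from 1·(807,64) + (517,41)
fundamental: x₁=1324, y₁=105  (since 1752976 − 159·11025 = 1)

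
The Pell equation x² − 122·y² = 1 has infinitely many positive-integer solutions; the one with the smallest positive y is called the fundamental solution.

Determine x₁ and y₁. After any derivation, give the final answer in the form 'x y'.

243 22

√122 → a₀=11, period (22); ℓ=1 odd so k=1
k=0  a_k=11  p_k/q_k = 11/1
k=1  a_k=22  p_k/q_k = 243/22
→ (243, 22).  Check: 243²=59049, 122·22²=59048, difference 1.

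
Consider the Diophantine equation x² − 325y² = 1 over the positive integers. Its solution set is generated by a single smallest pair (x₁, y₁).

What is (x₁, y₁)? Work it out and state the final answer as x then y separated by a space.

√325 = [18; 36, …], period ℓ=1 (odd) → k=1
a_0=18:  p_0=18·1+0=18,  q_0=18·0+1=1
a_1=36:  p_1=36·18+1=649,  q_1=36·1+0=36
fundamental: x₁=649, y₁=36  (since 421201 − 325·1296 = 1)

649 36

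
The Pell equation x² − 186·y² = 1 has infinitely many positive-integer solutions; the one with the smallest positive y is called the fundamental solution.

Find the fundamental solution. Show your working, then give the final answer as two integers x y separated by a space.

7501 550

[13; 1,1,1,3,4,3,1,1,1,26] for √186; ℓ=10 ⇒ convergent index 9
k=0  a_k=13  p_k/q_k = 13/1
…
k=4  a_k=3  p_k/q_k = 150/11
…
k=8  a_k=1  p_k/q_k = 4787/351
k=9  a_k=1  p_k/q_k = 7501/550
(x₁, y₁) = (7501, 550);  7501² − 186·550² = 1 ✓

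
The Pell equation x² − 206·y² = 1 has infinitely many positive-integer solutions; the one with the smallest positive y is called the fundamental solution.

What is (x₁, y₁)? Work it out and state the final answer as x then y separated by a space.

59535 4148

√206 → a₀=14, period (2,1,5,14,5,1,2,28); ℓ=8 even so k=7
i=0: a=14 ⇒ p=14, q=1
i=1: a=2 ⇒ p=29, q=2
…
i=3: a=5 ⇒ p=244, q=17
…
i=5: a=5 ⇒ p=17539, q=1222
i=6: a=1 ⇒ p=20998, q=1463
i=7: a=2 ⇒ p=59535, q=4148
(x₁, y₁) = (59535, 4148);  59535² − 206·4148² = 1 ✓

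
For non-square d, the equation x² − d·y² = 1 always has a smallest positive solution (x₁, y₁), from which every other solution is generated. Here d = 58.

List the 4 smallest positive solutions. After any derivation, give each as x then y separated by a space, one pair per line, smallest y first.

19603 2574
768555217 100916244
30131975818099 3956522259690
1181354243155834177 155119411612489896

d=58: √d = [7; 1,1,1,1,1,1,14] (ℓ=7, odd), read p_13/q_13
step 0: (7, 1)  from 7·(1,0) + (0,1)
step 1: (8, 1)  from 1·(7,1) + (1,0)
step 2: (15, 2)  from 1·(8,1) + (7,1)
…
step 4: (38, 5)  from 1·(23,3) + (15,2)
step 5: (61, 8)  from 1·(38,5) + (23,3)
…
step 7: (1447, 190)  from 14·(99,13) + (61,8)
step 8: (1546, 203)  from 1·(1447,190) + (99,13)
…
step 10: (4539, 596)  from 1·(2993,393) + (1546,203)
step 11: (7532, 989)  from 1·(4539,596) + (2993,393)
step 12: (12071, 1585)  from 1·(7532,989) + (4539,596)
step 13: (19603, 2574)  from 1·(12071,1585) + (7532,989)
fundamental: x₁=19603, y₁=2574  (since 384277609 − 58·6625476 = 1)
k=2:  x_2 = 19603·19603+58·2574·2574 = 768555217,  y_2 = 19603·2574+2574·19603 = 100916244
k=3:  x_3 = 19603·768555217+58·2574·100916244 = 30131975818099,  y_3 = 19603·100916244+2574·768555217 = 3956522259690
k=4:  x_4 = 19603·30131975818099+58·2574·3956522259690 = 1181354243155834177,  y_4 = 19603·3956522259690+2574·30131975818099 = 155119411612489896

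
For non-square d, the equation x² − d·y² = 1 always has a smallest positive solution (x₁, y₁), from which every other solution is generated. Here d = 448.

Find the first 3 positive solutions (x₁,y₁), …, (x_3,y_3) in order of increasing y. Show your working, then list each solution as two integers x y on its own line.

√448 = [21; 6,42, …], period ℓ=2 (even) → k=1
a_0=21:  p_0=21·1+0=21,  q_0=21·0+1=1
a_1=6:  p_1=6·21+1=127,  q_1=6·1+0=6
→ (127, 6).  Check: 127²=16129, 448·6²=16128, difference 1.
(127+6√448)^2 = 32257 + 1524√448
(127+6√448)^3 = 8193151 + 387090√448

127 6
32257 1524
8193151 387090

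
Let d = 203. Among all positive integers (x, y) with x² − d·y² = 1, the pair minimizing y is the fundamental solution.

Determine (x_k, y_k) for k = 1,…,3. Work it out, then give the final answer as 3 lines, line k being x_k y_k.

√203 → a₀=14, period (4,28); ℓ=2 even so k=1
step 0: (14, 1)  from 14·(1,0) + (0,1)
step 1: (57, 4)  from 4·(14,1) + (1,0)
→ (57, 4).  Check: 57²=3249, 203·4²=3248, difference 1.
n=2: (57,4)∘(57,4) = (57·57+203·4·4, 57·4+4·57) = (6497,456)
n=3: (6497,456)∘(57,4) = (57·6497+203·4·456, 57·456+4·6497) = (740601,51980)

57 4
6497 456
740601 51980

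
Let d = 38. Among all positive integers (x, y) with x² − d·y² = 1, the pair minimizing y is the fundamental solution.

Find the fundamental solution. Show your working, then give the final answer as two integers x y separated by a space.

37 6

[6; 6,12] for √38; ℓ=2 ⇒ convergent index 1
k=0  a_k=6  p_k/q_k = 6/1
k=1  a_k=6  p_k/q_k = 37/6
(x₁, y₁) = (37, 6);  37² − 38·6² = 1 ✓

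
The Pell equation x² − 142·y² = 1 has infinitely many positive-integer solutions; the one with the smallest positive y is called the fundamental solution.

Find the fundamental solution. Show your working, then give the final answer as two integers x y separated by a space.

143 12

√142 = [11; 1,10,1,22, …], period ℓ=4 (even) → k=3
step 0: (11, 1)  from 11·(1,0) + (0,1)
step 1: (12, 1)  from 1·(11,1) + (1,0)
step 2: (131, 11)  from 10·(12,1) + (11,1)
step 3: (143, 12)  from 1·(131,11) + (12,1)
→ (143, 12).  Check: 143²=20449, 142·12²=20448, difference 1.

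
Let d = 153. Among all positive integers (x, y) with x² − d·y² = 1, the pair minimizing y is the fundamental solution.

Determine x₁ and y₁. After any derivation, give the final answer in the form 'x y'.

2177 176

√153 → a₀=12, period (2,1,2,2,2,1,2,24); ℓ=8 even so k=7
k=0  a_k=12  p_k/q_k = 12/1
k=1  a_k=2  p_k/q_k = 25/2
k=2  a_k=1  p_k/q_k = 37/3
…
k=5  a_k=2  p_k/q_k = 569/46
k=6  a_k=1  p_k/q_k = 804/65
k=7  a_k=2  p_k/q_k = 2177/176
fundamental: x₁=2177, y₁=176  (since 4739329 − 153·30976 = 1)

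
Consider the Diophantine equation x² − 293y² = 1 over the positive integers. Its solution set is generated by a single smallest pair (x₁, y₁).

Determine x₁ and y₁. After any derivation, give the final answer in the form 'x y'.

[17; 8,1,1,8,34] for √293; ℓ=5 ⇒ convergent index 9
a_0=17:  p_0=17·1+0=17,  q_0=17·0+1=1
a_1=8:  p_1=8·17+1=137,  q_1=8·1+0=8
a_2=1:  p_2=1·137+17=154,  q_2=1·8+1=9
a_3=1:  p_3=1·154+137=291,  q_3=1·9+8=17
…
a_8=1:  p_8=1·764593+679914=1444507,  q_8=1·44668+39721=84389
a_9=8:  p_9=8·1444507+764593=12320649,  q_9=8·84389+44668=719780
→ (12320649, 719780).  Check: 12320649²=151798391781201, 293·719780²=151798391781200, difference 1.

12320649 719780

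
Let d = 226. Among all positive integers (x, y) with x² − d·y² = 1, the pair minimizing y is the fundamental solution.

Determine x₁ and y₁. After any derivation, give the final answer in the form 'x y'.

√226 → a₀=15, period (30); ℓ=1 odd so k=1
a_0=15:  p_0=15·1+0=15,  q_0=15·0+1=1
a_1=30:  p_1=30·15+1=451,  q_1=30·1+0=30
(x₁, y₁) = (451, 30);  451² − 226·30² = 1 ✓

451 30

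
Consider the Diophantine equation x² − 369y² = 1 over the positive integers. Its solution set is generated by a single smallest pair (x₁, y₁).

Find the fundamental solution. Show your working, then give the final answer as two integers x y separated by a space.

√369 = [19; 4,1,3,2,7,4,7,2,3,1,4,38, …], period ℓ=12 (even) → k=11
a_0=19:  p_0=19·1+0=19,  q_0=19·0+1=1
…
a_4=2:  p_4=2·365+96=826,  q_4=2·19+5=43
a_5=7:  p_5=7·826+365=6147,  q_5=7·43+19=320
a_6=4:  p_6=4·6147+826=25414,  q_6=4·320+43=1323
…
a_9=3:  p_9=3·393504+184045=1364557,  q_9=3·20485+9581=71036
a_10=1:  p_10=1·1364557+393504=1758061,  q_10=1·71036+20485=91521
a_11=4:  p_11=4·1758061+1364557=8396801,  q_11=4·91521+71036=437120
→ (8396801, 437120).  Check: 8396801²=70506267033601, 369·437120²=70506267033600, difference 1.

8396801 437120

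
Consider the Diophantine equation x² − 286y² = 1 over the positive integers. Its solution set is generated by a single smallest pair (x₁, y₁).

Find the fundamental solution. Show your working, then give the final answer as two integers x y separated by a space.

561835 33222

√286 → a₀=16, period (1,10,3,3,2,3,3,10,1,32); ℓ=10 even so k=9
i=0: a=16 ⇒ p=16, q=1
i=1: a=1 ⇒ p=17, q=1
i=2: a=10 ⇒ p=186, q=11
i=3: a=3 ⇒ p=575, q=34
…
i=5: a=2 ⇒ p=4397, q=260
i=6: a=3 ⇒ p=15102, q=893
…
i=8: a=10 ⇒ p=512132, q=30283
i=9: a=1 ⇒ p=561835, q=33222
→ (561835, 33222).  Check: 561835²=315658567225, 286·33222²=315658567224, difference 1.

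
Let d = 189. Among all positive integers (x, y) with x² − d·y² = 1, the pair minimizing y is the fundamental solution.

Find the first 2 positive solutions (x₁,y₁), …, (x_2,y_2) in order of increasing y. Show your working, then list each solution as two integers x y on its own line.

55 4
6049 440

√189 = [13; 1,2,1,26, …], period ℓ=4 (even) → k=3
step 0: (13, 1)  from 13·(1,0) + (0,1)
step 1: (14, 1)  from 1·(13,1) + (1,0)
step 2: (41, 3)  from 2·(14,1) + (13,1)
step 3: (55, 4)  from 1·(41,3) + (14,1)
(x₁, y₁) = (55, 4);  55² − 189·4² = 1 ✓
k=2:  x_2 = 55·55+189·4·4 = 6049,  y_2 = 55·4+4·55 = 440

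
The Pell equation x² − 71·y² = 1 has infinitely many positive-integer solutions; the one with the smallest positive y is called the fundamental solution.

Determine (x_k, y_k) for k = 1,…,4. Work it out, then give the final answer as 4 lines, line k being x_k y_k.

d=71: √d = [8; 2,2,1,7,1,2,2,16] (ℓ=8, even), read p_7/q_7
i=0: a=8 ⇒ p=8, q=1
i=1: a=2 ⇒ p=17, q=2
i=2: a=2 ⇒ p=42, q=5
i=3: a=1 ⇒ p=59, q=7
i=4: a=7 ⇒ p=455, q=54
i=5: a=1 ⇒ p=514, q=61
i=6: a=2 ⇒ p=1483, q=176
i=7: a=2 ⇒ p=3480, q=413
→ (3480, 413).  Check: 3480²=12110400, 71·413²=12110399, difference 1.
k=2:  x_2 = 3480·3480+71·413·413 = 24220799,  y_2 = 3480·413+413·3480 = 2874480
k=3:  x_3 = 3480·24220799+71·413·2874480 = 168576757560,  y_3 = 3480·2874480+413·24220799 = 20006380387
k=4:  x_4 = 3480·168576757560+71·413·20006380387 = 1173294208396801,  y_4 = 3480·20006380387+413·168576757560 = 139244404619040

3480 413
24220799 2874480
168576757560 20006380387
1173294208396801 139244404619040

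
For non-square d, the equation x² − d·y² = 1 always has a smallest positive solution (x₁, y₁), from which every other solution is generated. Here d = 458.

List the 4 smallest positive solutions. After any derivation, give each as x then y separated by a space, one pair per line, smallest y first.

22899 1070
1048728401 49003860
48029663286099 2244278779210
2199662518128033601 102783479481255720

d=458: √d = [21; 2,2,42] (ℓ=3, odd), read p_5/q_5
k=0  a_k=21  p_k/q_k = 21/1
…
k=2  a_k=2  p_k/q_k = 107/5
k=3  a_k=42  p_k/q_k = 4537/212
k=4  a_k=2  p_k/q_k = 9181/429
k=5  a_k=2  p_k/q_k = 22899/1070
(x₁, y₁) = (22899, 1070);  22899² − 458·1070² = 1 ✓
(22899+1070√458)^2 = 1048728401 + 49003860√458
(22899+1070√458)^3 = 48029663286099 + 2244278779210√458
(22899+1070√458)^4 = 2199662518128033601 + 102783479481255720√458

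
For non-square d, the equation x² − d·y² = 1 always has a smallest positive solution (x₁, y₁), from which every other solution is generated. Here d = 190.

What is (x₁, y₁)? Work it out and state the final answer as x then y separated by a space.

√190 = [13; 1,3,1,1,1,…,3,1,26, …], period ℓ=14 (even) → k=13
k=0  a_k=13  p_k/q_k = 13/1
…
k=4  a_k=1  p_k/q_k = 124/9
…
k=7  a_k=2  p_k/q_k = 1213/88
…
k=12  a_k=3  p_k/q_k = 40787/2959
k=13  a_k=1  p_k/q_k = 52021/3774
→ (52021, 3774).  Check: 52021²=2706184441, 190·3774²=2706184440, difference 1.

52021 3774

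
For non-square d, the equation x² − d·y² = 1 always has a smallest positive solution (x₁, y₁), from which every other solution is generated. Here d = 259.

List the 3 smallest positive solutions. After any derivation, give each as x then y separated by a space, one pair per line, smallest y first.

√259 = [16; 10,1,2,3,4,3,2,1,10,32, …], period ℓ=10 (even) → k=9
step 0: (16, 1)  from 16·(1,0) + (0,1)
step 1: (161, 10)  from 10·(16,1) + (1,0)
…
step 3: (515, 32)  from 2·(177,11) + (161,10)
…
step 6: (23931, 1487)  from 3·(7403,460) + (1722,107)
…
step 8: (79196, 4921)  from 1·(55265,3434) + (23931,1487)
step 9: (847225, 52644)  from 10·(79196,4921) + (55265,3434)
(x₁, y₁) = (847225, 52644);  847225² − 259·52644² = 1 ✓
(847225+52644√259)^2 = 1435580401249 + 89202625800√259
(847225+52644√259)^3 = 2432519210895520825 + 151149389286757356√259

847225 52644
1435580401249 89202625800
2432519210895520825 151149389286757356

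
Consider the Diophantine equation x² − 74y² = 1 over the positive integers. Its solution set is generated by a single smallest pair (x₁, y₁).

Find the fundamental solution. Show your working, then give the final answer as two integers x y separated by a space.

√74 → a₀=8, period (1,1,1,1,16); ℓ=5 odd so k=9
step 0: (8, 1)  from 8·(1,0) + (0,1)
step 1: (9, 1)  from 1·(8,1) + (1,0)
…
step 3: (26, 3)  from 1·(17,2) + (9,1)
step 4: (43, 5)  from 1·(26,3) + (17,2)
step 5: (714, 83)  from 16·(43,5) + (26,3)
step 6: (757, 88)  from 1·(714,83) + (43,5)
…
step 8: (2228, 259)  from 1·(1471,171) + (757,88)
step 9: (3699, 430)  from 1·(2228,259) + (1471,171)
→ (3699, 430).  Check: 3699²=13682601, 74·430²=13682600, difference 1.

3699 430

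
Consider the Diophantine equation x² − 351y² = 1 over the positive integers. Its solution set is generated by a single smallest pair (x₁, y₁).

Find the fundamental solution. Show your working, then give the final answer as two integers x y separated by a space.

d=351: √d = [18; 1,2,1,3,2,2,2,3,1,2,1,36] (ℓ=12, even), read p_11/q_11
i=0: a=18 ⇒ p=18, q=1
…
i=2: a=2 ⇒ p=56, q=3
…
i=5: a=2 ⇒ p=637, q=34
i=6: a=2 ⇒ p=1555, q=83
i=7: a=2 ⇒ p=3747, q=200
…
i=9: a=1 ⇒ p=16543, q=883
i=10: a=2 ⇒ p=45882, q=2449
i=11: a=1 ⇒ p=62425, q=3332
(x₁, y₁) = (62425, 3332);  62425² − 351·3332² = 1 ✓

62425 3332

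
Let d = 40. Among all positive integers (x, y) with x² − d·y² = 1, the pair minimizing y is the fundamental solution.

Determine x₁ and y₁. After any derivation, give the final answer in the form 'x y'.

19 3

[6; 3,12] for √40; ℓ=2 ⇒ convergent index 1
step 0: (6, 1)  from 6·(1,0) + (0,1)
step 1: (19, 3)  from 3·(6,1) + (1,0)
→ (19, 3).  Check: 19²=361, 40·3²=360, difference 1.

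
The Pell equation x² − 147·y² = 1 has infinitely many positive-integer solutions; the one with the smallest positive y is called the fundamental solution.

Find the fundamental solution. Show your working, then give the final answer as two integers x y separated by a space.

[12; 8,24] for √147; ℓ=2 ⇒ convergent index 1
k=0  a_k=12  p_k/q_k = 12/1
k=1  a_k=8  p_k/q_k = 97/8
fundamental: x₁=97, y₁=8  (since 9409 − 147·64 = 1)

97 8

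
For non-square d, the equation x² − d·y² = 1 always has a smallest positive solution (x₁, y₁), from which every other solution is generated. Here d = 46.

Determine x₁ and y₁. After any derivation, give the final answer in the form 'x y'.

d=46: √d = [6; 1,3,1,1,2,6,2,1,1,3,1,12] (ℓ=12, even), read p_11/q_11
a_0=6:  p_0=6·1+0=6,  q_0=6·0+1=1
a_1=1:  p_1=1·6+1=7,  q_1=1·1+0=1
a_2=3:  p_2=3·7+6=27,  q_2=3·1+1=4
…
a_5=2:  p_5=2·61+34=156,  q_5=2·9+5=23
…
a_8=1:  p_8=1·2150+997=3147,  q_8=1·317+147=464
…
a_10=3:  p_10=3·5297+3147=19038,  q_10=3·781+464=2807
a_11=1:  p_11=1·19038+5297=24335,  q_11=1·2807+781=3588
fundamental: x₁=24335, y₁=3588  (since 592192225 − 46·12873744 = 1)

24335 3588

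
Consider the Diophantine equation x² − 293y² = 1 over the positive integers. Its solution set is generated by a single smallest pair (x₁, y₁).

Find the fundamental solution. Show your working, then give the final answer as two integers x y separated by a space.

√293 → a₀=17, period (8,1,1,8,34); ℓ=5 odd so k=9
step 0: (17, 1)  from 17·(1,0) + (0,1)
…
step 2: (154, 9)  from 1·(137,8) + (17,1)
…
step 4: (2482, 145)  from 8·(291,17) + (154,9)
…
step 6: (679914, 39721)  from 8·(84679,4947) + (2482,145)
step 7: (764593, 44668)  from 1·(679914,39721) + (84679,4947)
step 8: (1444507, 84389)  from 1·(764593,44668) + (679914,39721)
step 9: (12320649, 719780)  from 8·(1444507,84389) + (764593,44668)
→ (12320649, 719780).  Check: 12320649²=151798391781201, 293·719780²=151798391781200, difference 1.

12320649 719780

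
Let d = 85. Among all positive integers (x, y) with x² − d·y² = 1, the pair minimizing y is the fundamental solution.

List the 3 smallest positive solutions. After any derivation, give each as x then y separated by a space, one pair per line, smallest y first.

d=85: √d = [9; 4,1,1,4,18] (ℓ=5, odd), read p_9/q_9
i=0: a=9 ⇒ p=9, q=1
i=1: a=4 ⇒ p=37, q=4
i=2: a=1 ⇒ p=46, q=5
i=3: a=1 ⇒ p=83, q=9
i=4: a=4 ⇒ p=378, q=41
i=5: a=18 ⇒ p=6887, q=747
i=6: a=4 ⇒ p=27926, q=3029
i=7: a=1 ⇒ p=34813, q=3776
i=8: a=1 ⇒ p=62739, q=6805
i=9: a=4 ⇒ p=285769, q=30996
→ (285769, 30996).  Check: 285769²=81663921361, 85·30996²=81663921360, difference 1.
(x_2, y_2) = (285769·285769 + 85·30996·30996, 285769·30996 + 30996·285769) = (163327842721, 17715391848)
(x_3, y_3) = (285769·163327842721 + 85·30996·17715391848, 285769·17715391848 + 30996·163327842721) = (93348068572789129, 10125019625991228)

285769 30996
163327842721 17715391848
93348068572789129 10125019625991228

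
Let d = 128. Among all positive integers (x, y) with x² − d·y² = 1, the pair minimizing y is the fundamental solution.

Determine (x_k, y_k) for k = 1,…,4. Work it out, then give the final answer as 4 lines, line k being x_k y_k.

√128 → a₀=11, period (3,5,3,22); ℓ=4 even so k=3
i=0: a=11 ⇒ p=11, q=1
i=1: a=3 ⇒ p=34, q=3
i=2: a=5 ⇒ p=181, q=16
i=3: a=3 ⇒ p=577, q=51
→ (577, 51).  Check: 577²=332929, 128·51²=332928, difference 1.
n=2: (577,51)∘(577,51) = (577·577+128·51·51, 577·51+51·577) = (665857,58854)
n=3: (665857,58854)∘(577,51) = (577·665857+128·51·58854, 577·58854+51·665857) = (768398401,67917465)
n=4: (768398401,67917465)∘(577,51) = (577·768398401+128·51·67917465, 577·67917465+51·768398401) = (886731088897,78376695756)

577 51
665857 58854
768398401 67917465
886731088897 78376695756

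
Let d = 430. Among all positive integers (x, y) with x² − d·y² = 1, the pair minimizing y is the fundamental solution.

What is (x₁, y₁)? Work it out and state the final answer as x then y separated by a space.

√430 = [20; 1,2,1,3,1,…,2,1,40, …], period ℓ=14 (even) → k=13
a_0=20:  p_0=20·1+0=20,  q_0=20·0+1=1
a_1=1:  p_1=1·20+1=21,  q_1=1·1+0=1
…
a_5=1:  p_5=1·311+83=394,  q_5=1·15+4=19
…
a_8=6:  p_8=6·21794+2675=133439,  q_8=6·1051+129=6435
a_9=1:  p_9=1·133439+21794=155233,  q_9=1·6435+1051=7486
a_10=3:  p_10=3·155233+133439=599138,  q_10=3·7486+6435=28893
a_11=1:  p_11=1·599138+155233=754371,  q_11=1·28893+7486=36379
a_12=2:  p_12=2·754371+599138=2107880,  q_12=2·36379+28893=101651
a_13=1:  p_13=1·2107880+754371=2862251,  q_13=1·101651+36379=138030
fundamental: x₁=2862251, y₁=138030  (since 8192480787001 − 430·19052280900 = 1)

2862251 138030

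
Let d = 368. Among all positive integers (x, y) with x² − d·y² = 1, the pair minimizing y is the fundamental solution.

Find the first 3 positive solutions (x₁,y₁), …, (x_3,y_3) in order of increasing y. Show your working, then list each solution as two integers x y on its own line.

1151 60
2649601 138120
6099380351 317952180

√368 = [19; 5,2,5,38, …], period ℓ=4 (even) → k=3
step 0: (19, 1)  from 19·(1,0) + (0,1)
…
step 2: (211, 11)  from 2·(96,5) + (19,1)
step 3: (1151, 60)  from 5·(211,11) + (96,5)
fundamental: x₁=1151, y₁=60  (since 1324801 − 368·3600 = 1)
(1151+60√368)^2 = 2649601 + 138120√368
(1151+60√368)^3 = 6099380351 + 317952180√368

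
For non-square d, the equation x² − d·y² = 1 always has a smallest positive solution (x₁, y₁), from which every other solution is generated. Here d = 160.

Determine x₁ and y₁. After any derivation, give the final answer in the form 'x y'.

721 57

√160 = [12; 1,1,1,5,1,1,1,24, …], period ℓ=8 (even) → k=7
k=0  a_k=12  p_k/q_k = 12/1
k=1  a_k=1  p_k/q_k = 13/1
k=2  a_k=1  p_k/q_k = 25/2
k=3  a_k=1  p_k/q_k = 38/3
k=4  a_k=5  p_k/q_k = 215/17
k=5  a_k=1  p_k/q_k = 253/20
k=6  a_k=1  p_k/q_k = 468/37
k=7  a_k=1  p_k/q_k = 721/57
(x₁, y₁) = (721, 57);  721² − 160·57² = 1 ✓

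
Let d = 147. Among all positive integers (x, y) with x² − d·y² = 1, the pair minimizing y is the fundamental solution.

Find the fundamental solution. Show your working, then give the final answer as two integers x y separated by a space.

√147 → a₀=12, period (8,24); ℓ=2 even so k=1
a_0=12:  p_0=12·1+0=12,  q_0=12·0+1=1
a_1=8:  p_1=8·12+1=97,  q_1=8·1+0=8
→ (97, 8).  Check: 97²=9409, 147·8²=9408, difference 1.

97 8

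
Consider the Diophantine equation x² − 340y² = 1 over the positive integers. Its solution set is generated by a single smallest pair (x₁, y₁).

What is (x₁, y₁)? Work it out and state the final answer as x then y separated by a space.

d=340: √d = [18; 2,3,1,1,1,…,3,2,36] (ℓ=14, even), read p_13/q_13
a_0=18:  p_0=18·1+0=18,  q_0=18·0+1=1
a_1=2:  p_1=2·18+1=37,  q_1=2·1+0=2
a_2=3:  p_2=3·37+18=129,  q_2=3·2+1=7
a_3=1:  p_3=1·129+37=166,  q_3=1·7+2=9
a_4=1:  p_4=1·166+129=295,  q_4=1·9+7=16
a_5=1:  p_5=1·295+166=461,  q_5=1·16+9=25
…
a_7=8:  p_7=8·756+461=6509,  q_7=8·41+25=353
a_8=1:  p_8=1·6509+756=7265,  q_8=1·353+41=394
a_9=1:  p_9=1·7265+6509=13774,  q_9=1·394+353=747
a_10=1:  p_10=1·13774+7265=21039,  q_10=1·747+394=1141
…
a_12=3:  p_12=3·34813+21039=125478,  q_12=3·1888+1141=6805
a_13=2:  p_13=2·125478+34813=285769,  q_13=2·6805+1888=15498
(x₁, y₁) = (285769, 15498);  285769² − 340·15498² = 1 ✓

285769 15498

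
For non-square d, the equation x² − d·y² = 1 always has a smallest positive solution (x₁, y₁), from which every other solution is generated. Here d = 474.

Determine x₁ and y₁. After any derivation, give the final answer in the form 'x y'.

√474 = [21; 1,3,2,1,1,…,3,1,42, …], period ℓ=14 (even) → k=13
k=0  a_k=21  p_k/q_k = 21/1
k=1  a_k=1  p_k/q_k = 22/1
…
k=3  a_k=2  p_k/q_k = 196/9
k=4  a_k=1  p_k/q_k = 283/13
…
k=6  a_k=1  p_k/q_k = 762/35
k=7  a_k=6  p_k/q_k = 5051/232
…
k=9  a_k=1  p_k/q_k = 10864/499
k=10  a_k=1  p_k/q_k = 16677/766
k=11  a_k=2  p_k/q_k = 44218/2031
k=12  a_k=3  p_k/q_k = 149331/6859
k=13  a_k=1  p_k/q_k = 193549/8890
→ (193549, 8890).  Check: 193549²=37461215401, 474·8890²=37461215400, difference 1.

193549 8890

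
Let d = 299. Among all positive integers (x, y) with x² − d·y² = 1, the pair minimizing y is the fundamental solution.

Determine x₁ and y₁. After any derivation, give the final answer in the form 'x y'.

d=299: √d = [17; 3,2,3,34] (ℓ=4, even), read p_3/q_3
step 0: (17, 1)  from 17·(1,0) + (0,1)
step 1: (52, 3)  from 3·(17,1) + (1,0)
step 2: (121, 7)  from 2·(52,3) + (17,1)
step 3: (415, 24)  from 3·(121,7) + (52,3)
fundamental: x₁=415, y₁=24  (since 172225 − 299·576 = 1)

415 24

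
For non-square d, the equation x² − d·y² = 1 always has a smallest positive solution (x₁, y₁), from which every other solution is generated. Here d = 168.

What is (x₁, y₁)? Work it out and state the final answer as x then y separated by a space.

13 1

√168 = [12; 1,24, …], period ℓ=2 (even) → k=1
i=0: a=12 ⇒ p=12, q=1
i=1: a=1 ⇒ p=13, q=1
(x₁, y₁) = (13, 1);  13² − 168·1² = 1 ✓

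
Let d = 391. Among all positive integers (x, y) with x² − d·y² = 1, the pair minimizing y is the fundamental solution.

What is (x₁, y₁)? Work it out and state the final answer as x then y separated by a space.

d=391: √d = [19; 1,3,2,2,1,…,3,1,38] (ℓ=16, even), read p_15/q_15
step 0: (19, 1)  from 19·(1,0) + (0,1)
…
step 2: (79, 4)  from 3·(20,1) + (19,1)
step 3: (178, 9)  from 2·(79,4) + (20,1)
step 4: (435, 22)  from 2·(178,9) + (79,4)
step 5: (613, 31)  from 1·(435,22) + (178,9)
…
step 10: (160266, 8105)  from 1·(107747,5449) + (52519,2656)
step 11: (268013, 13554)  from 1·(160266,8105) + (107747,5449)
step 12: (696292, 35213)  from 2·(268013,13554) + (160266,8105)
step 13: (1660597, 83980)  from 2·(696292,35213) + (268013,13554)
step 14: (5678083, 287153)  from 3·(1660597,83980) + (696292,35213)
step 15: (7338680, 371133)  from 1·(5678083,287153) + (1660597,83980)
(x₁, y₁) = (7338680, 371133);  7338680² − 391·371133² = 1 ✓

7338680 371133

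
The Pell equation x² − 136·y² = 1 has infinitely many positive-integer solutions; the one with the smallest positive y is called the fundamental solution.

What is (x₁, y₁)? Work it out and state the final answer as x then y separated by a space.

d=136: √d = [11; 1,1,1,22] (ℓ=4, even), read p_3/q_3
i=0: a=11 ⇒ p=11, q=1
…
i=2: a=1 ⇒ p=23, q=2
i=3: a=1 ⇒ p=35, q=3
→ (35, 3).  Check: 35²=1225, 136·3²=1224, difference 1.

35 3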